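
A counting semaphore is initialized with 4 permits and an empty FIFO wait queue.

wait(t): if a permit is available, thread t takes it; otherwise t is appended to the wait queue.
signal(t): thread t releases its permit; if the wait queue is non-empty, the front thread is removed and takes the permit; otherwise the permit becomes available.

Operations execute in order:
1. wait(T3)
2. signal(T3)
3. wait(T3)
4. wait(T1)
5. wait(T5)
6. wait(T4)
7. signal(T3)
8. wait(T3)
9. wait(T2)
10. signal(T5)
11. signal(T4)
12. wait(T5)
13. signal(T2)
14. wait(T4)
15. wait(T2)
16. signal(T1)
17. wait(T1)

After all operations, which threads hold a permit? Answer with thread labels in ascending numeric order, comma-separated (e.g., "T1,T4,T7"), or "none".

Step 1: wait(T3) -> count=3 queue=[] holders={T3}
Step 2: signal(T3) -> count=4 queue=[] holders={none}
Step 3: wait(T3) -> count=3 queue=[] holders={T3}
Step 4: wait(T1) -> count=2 queue=[] holders={T1,T3}
Step 5: wait(T5) -> count=1 queue=[] holders={T1,T3,T5}
Step 6: wait(T4) -> count=0 queue=[] holders={T1,T3,T4,T5}
Step 7: signal(T3) -> count=1 queue=[] holders={T1,T4,T5}
Step 8: wait(T3) -> count=0 queue=[] holders={T1,T3,T4,T5}
Step 9: wait(T2) -> count=0 queue=[T2] holders={T1,T3,T4,T5}
Step 10: signal(T5) -> count=0 queue=[] holders={T1,T2,T3,T4}
Step 11: signal(T4) -> count=1 queue=[] holders={T1,T2,T3}
Step 12: wait(T5) -> count=0 queue=[] holders={T1,T2,T3,T5}
Step 13: signal(T2) -> count=1 queue=[] holders={T1,T3,T5}
Step 14: wait(T4) -> count=0 queue=[] holders={T1,T3,T4,T5}
Step 15: wait(T2) -> count=0 queue=[T2] holders={T1,T3,T4,T5}
Step 16: signal(T1) -> count=0 queue=[] holders={T2,T3,T4,T5}
Step 17: wait(T1) -> count=0 queue=[T1] holders={T2,T3,T4,T5}
Final holders: T2,T3,T4,T5

Answer: T2,T3,T4,T5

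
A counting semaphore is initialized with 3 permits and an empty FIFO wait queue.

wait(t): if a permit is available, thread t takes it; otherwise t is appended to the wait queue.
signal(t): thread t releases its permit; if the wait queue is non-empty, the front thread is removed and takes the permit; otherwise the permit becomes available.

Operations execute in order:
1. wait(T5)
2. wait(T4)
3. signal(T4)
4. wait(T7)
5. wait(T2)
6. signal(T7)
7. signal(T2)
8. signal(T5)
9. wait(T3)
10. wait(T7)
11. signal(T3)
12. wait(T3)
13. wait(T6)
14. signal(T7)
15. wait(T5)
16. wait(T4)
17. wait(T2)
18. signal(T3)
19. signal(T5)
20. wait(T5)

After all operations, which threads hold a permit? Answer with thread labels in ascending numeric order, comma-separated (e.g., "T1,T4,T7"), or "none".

Answer: T2,T4,T6

Derivation:
Step 1: wait(T5) -> count=2 queue=[] holders={T5}
Step 2: wait(T4) -> count=1 queue=[] holders={T4,T5}
Step 3: signal(T4) -> count=2 queue=[] holders={T5}
Step 4: wait(T7) -> count=1 queue=[] holders={T5,T7}
Step 5: wait(T2) -> count=0 queue=[] holders={T2,T5,T7}
Step 6: signal(T7) -> count=1 queue=[] holders={T2,T5}
Step 7: signal(T2) -> count=2 queue=[] holders={T5}
Step 8: signal(T5) -> count=3 queue=[] holders={none}
Step 9: wait(T3) -> count=2 queue=[] holders={T3}
Step 10: wait(T7) -> count=1 queue=[] holders={T3,T7}
Step 11: signal(T3) -> count=2 queue=[] holders={T7}
Step 12: wait(T3) -> count=1 queue=[] holders={T3,T7}
Step 13: wait(T6) -> count=0 queue=[] holders={T3,T6,T7}
Step 14: signal(T7) -> count=1 queue=[] holders={T3,T6}
Step 15: wait(T5) -> count=0 queue=[] holders={T3,T5,T6}
Step 16: wait(T4) -> count=0 queue=[T4] holders={T3,T5,T6}
Step 17: wait(T2) -> count=0 queue=[T4,T2] holders={T3,T5,T6}
Step 18: signal(T3) -> count=0 queue=[T2] holders={T4,T5,T6}
Step 19: signal(T5) -> count=0 queue=[] holders={T2,T4,T6}
Step 20: wait(T5) -> count=0 queue=[T5] holders={T2,T4,T6}
Final holders: T2,T4,T6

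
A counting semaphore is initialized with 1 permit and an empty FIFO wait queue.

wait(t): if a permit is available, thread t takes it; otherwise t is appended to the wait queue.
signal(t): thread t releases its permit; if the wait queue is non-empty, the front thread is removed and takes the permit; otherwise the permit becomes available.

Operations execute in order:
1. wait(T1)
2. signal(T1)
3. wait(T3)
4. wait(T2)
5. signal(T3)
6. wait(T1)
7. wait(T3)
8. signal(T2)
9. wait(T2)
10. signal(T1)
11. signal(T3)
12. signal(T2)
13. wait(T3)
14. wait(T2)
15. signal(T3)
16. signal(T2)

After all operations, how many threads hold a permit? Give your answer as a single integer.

Answer: 0

Derivation:
Step 1: wait(T1) -> count=0 queue=[] holders={T1}
Step 2: signal(T1) -> count=1 queue=[] holders={none}
Step 3: wait(T3) -> count=0 queue=[] holders={T3}
Step 4: wait(T2) -> count=0 queue=[T2] holders={T3}
Step 5: signal(T3) -> count=0 queue=[] holders={T2}
Step 6: wait(T1) -> count=0 queue=[T1] holders={T2}
Step 7: wait(T3) -> count=0 queue=[T1,T3] holders={T2}
Step 8: signal(T2) -> count=0 queue=[T3] holders={T1}
Step 9: wait(T2) -> count=0 queue=[T3,T2] holders={T1}
Step 10: signal(T1) -> count=0 queue=[T2] holders={T3}
Step 11: signal(T3) -> count=0 queue=[] holders={T2}
Step 12: signal(T2) -> count=1 queue=[] holders={none}
Step 13: wait(T3) -> count=0 queue=[] holders={T3}
Step 14: wait(T2) -> count=0 queue=[T2] holders={T3}
Step 15: signal(T3) -> count=0 queue=[] holders={T2}
Step 16: signal(T2) -> count=1 queue=[] holders={none}
Final holders: {none} -> 0 thread(s)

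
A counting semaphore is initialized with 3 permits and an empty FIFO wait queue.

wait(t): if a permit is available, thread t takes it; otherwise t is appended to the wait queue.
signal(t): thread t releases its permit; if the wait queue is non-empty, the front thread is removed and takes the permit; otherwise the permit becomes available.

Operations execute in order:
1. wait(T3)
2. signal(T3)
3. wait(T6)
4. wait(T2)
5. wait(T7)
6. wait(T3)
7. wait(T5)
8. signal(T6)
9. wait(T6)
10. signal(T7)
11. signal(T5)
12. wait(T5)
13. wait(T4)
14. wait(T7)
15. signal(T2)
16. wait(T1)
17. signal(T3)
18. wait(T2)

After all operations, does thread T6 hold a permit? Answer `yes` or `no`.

Answer: yes

Derivation:
Step 1: wait(T3) -> count=2 queue=[] holders={T3}
Step 2: signal(T3) -> count=3 queue=[] holders={none}
Step 3: wait(T6) -> count=2 queue=[] holders={T6}
Step 4: wait(T2) -> count=1 queue=[] holders={T2,T6}
Step 5: wait(T7) -> count=0 queue=[] holders={T2,T6,T7}
Step 6: wait(T3) -> count=0 queue=[T3] holders={T2,T6,T7}
Step 7: wait(T5) -> count=0 queue=[T3,T5] holders={T2,T6,T7}
Step 8: signal(T6) -> count=0 queue=[T5] holders={T2,T3,T7}
Step 9: wait(T6) -> count=0 queue=[T5,T6] holders={T2,T3,T7}
Step 10: signal(T7) -> count=0 queue=[T6] holders={T2,T3,T5}
Step 11: signal(T5) -> count=0 queue=[] holders={T2,T3,T6}
Step 12: wait(T5) -> count=0 queue=[T5] holders={T2,T3,T6}
Step 13: wait(T4) -> count=0 queue=[T5,T4] holders={T2,T3,T6}
Step 14: wait(T7) -> count=0 queue=[T5,T4,T7] holders={T2,T3,T6}
Step 15: signal(T2) -> count=0 queue=[T4,T7] holders={T3,T5,T6}
Step 16: wait(T1) -> count=0 queue=[T4,T7,T1] holders={T3,T5,T6}
Step 17: signal(T3) -> count=0 queue=[T7,T1] holders={T4,T5,T6}
Step 18: wait(T2) -> count=0 queue=[T7,T1,T2] holders={T4,T5,T6}
Final holders: {T4,T5,T6} -> T6 in holders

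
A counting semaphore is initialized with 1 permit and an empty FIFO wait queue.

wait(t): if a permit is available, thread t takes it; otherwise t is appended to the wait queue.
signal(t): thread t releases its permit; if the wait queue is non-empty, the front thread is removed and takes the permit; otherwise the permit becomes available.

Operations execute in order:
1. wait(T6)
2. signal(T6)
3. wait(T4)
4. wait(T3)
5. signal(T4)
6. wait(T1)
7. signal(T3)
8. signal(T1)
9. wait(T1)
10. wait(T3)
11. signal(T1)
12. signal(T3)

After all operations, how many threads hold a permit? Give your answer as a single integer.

Answer: 0

Derivation:
Step 1: wait(T6) -> count=0 queue=[] holders={T6}
Step 2: signal(T6) -> count=1 queue=[] holders={none}
Step 3: wait(T4) -> count=0 queue=[] holders={T4}
Step 4: wait(T3) -> count=0 queue=[T3] holders={T4}
Step 5: signal(T4) -> count=0 queue=[] holders={T3}
Step 6: wait(T1) -> count=0 queue=[T1] holders={T3}
Step 7: signal(T3) -> count=0 queue=[] holders={T1}
Step 8: signal(T1) -> count=1 queue=[] holders={none}
Step 9: wait(T1) -> count=0 queue=[] holders={T1}
Step 10: wait(T3) -> count=0 queue=[T3] holders={T1}
Step 11: signal(T1) -> count=0 queue=[] holders={T3}
Step 12: signal(T3) -> count=1 queue=[] holders={none}
Final holders: {none} -> 0 thread(s)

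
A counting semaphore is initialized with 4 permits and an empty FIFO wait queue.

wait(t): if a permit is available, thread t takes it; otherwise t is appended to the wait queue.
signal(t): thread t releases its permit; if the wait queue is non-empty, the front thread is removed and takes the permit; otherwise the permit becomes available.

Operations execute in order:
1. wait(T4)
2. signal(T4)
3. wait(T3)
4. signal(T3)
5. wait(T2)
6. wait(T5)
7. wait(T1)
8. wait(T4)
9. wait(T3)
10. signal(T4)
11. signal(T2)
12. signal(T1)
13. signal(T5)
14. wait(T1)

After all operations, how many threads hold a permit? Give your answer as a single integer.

Step 1: wait(T4) -> count=3 queue=[] holders={T4}
Step 2: signal(T4) -> count=4 queue=[] holders={none}
Step 3: wait(T3) -> count=3 queue=[] holders={T3}
Step 4: signal(T3) -> count=4 queue=[] holders={none}
Step 5: wait(T2) -> count=3 queue=[] holders={T2}
Step 6: wait(T5) -> count=2 queue=[] holders={T2,T5}
Step 7: wait(T1) -> count=1 queue=[] holders={T1,T2,T5}
Step 8: wait(T4) -> count=0 queue=[] holders={T1,T2,T4,T5}
Step 9: wait(T3) -> count=0 queue=[T3] holders={T1,T2,T4,T5}
Step 10: signal(T4) -> count=0 queue=[] holders={T1,T2,T3,T5}
Step 11: signal(T2) -> count=1 queue=[] holders={T1,T3,T5}
Step 12: signal(T1) -> count=2 queue=[] holders={T3,T5}
Step 13: signal(T5) -> count=3 queue=[] holders={T3}
Step 14: wait(T1) -> count=2 queue=[] holders={T1,T3}
Final holders: {T1,T3} -> 2 thread(s)

Answer: 2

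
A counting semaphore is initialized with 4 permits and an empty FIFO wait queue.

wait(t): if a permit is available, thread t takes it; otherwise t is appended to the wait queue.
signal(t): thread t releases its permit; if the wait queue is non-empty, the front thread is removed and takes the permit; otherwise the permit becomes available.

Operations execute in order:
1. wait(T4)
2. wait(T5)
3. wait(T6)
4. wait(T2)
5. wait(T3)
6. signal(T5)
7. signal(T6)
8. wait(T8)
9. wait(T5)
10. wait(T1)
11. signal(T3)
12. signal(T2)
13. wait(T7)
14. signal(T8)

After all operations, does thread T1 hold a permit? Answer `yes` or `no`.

Step 1: wait(T4) -> count=3 queue=[] holders={T4}
Step 2: wait(T5) -> count=2 queue=[] holders={T4,T5}
Step 3: wait(T6) -> count=1 queue=[] holders={T4,T5,T6}
Step 4: wait(T2) -> count=0 queue=[] holders={T2,T4,T5,T6}
Step 5: wait(T3) -> count=0 queue=[T3] holders={T2,T4,T5,T6}
Step 6: signal(T5) -> count=0 queue=[] holders={T2,T3,T4,T6}
Step 7: signal(T6) -> count=1 queue=[] holders={T2,T3,T4}
Step 8: wait(T8) -> count=0 queue=[] holders={T2,T3,T4,T8}
Step 9: wait(T5) -> count=0 queue=[T5] holders={T2,T3,T4,T8}
Step 10: wait(T1) -> count=0 queue=[T5,T1] holders={T2,T3,T4,T8}
Step 11: signal(T3) -> count=0 queue=[T1] holders={T2,T4,T5,T8}
Step 12: signal(T2) -> count=0 queue=[] holders={T1,T4,T5,T8}
Step 13: wait(T7) -> count=0 queue=[T7] holders={T1,T4,T5,T8}
Step 14: signal(T8) -> count=0 queue=[] holders={T1,T4,T5,T7}
Final holders: {T1,T4,T5,T7} -> T1 in holders

Answer: yes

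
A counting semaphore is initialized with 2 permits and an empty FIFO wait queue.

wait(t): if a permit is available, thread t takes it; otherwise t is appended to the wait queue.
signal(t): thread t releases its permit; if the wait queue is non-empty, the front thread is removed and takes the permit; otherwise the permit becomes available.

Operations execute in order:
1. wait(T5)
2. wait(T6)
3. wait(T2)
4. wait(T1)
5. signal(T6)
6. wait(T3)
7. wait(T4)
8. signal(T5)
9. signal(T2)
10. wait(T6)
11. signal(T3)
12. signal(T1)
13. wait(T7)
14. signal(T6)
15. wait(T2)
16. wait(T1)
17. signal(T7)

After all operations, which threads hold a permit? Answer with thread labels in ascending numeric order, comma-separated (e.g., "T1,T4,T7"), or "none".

Answer: T2,T4

Derivation:
Step 1: wait(T5) -> count=1 queue=[] holders={T5}
Step 2: wait(T6) -> count=0 queue=[] holders={T5,T6}
Step 3: wait(T2) -> count=0 queue=[T2] holders={T5,T6}
Step 4: wait(T1) -> count=0 queue=[T2,T1] holders={T5,T6}
Step 5: signal(T6) -> count=0 queue=[T1] holders={T2,T5}
Step 6: wait(T3) -> count=0 queue=[T1,T3] holders={T2,T5}
Step 7: wait(T4) -> count=0 queue=[T1,T3,T4] holders={T2,T5}
Step 8: signal(T5) -> count=0 queue=[T3,T4] holders={T1,T2}
Step 9: signal(T2) -> count=0 queue=[T4] holders={T1,T3}
Step 10: wait(T6) -> count=0 queue=[T4,T6] holders={T1,T3}
Step 11: signal(T3) -> count=0 queue=[T6] holders={T1,T4}
Step 12: signal(T1) -> count=0 queue=[] holders={T4,T6}
Step 13: wait(T7) -> count=0 queue=[T7] holders={T4,T6}
Step 14: signal(T6) -> count=0 queue=[] holders={T4,T7}
Step 15: wait(T2) -> count=0 queue=[T2] holders={T4,T7}
Step 16: wait(T1) -> count=0 queue=[T2,T1] holders={T4,T7}
Step 17: signal(T7) -> count=0 queue=[T1] holders={T2,T4}
Final holders: T2,T4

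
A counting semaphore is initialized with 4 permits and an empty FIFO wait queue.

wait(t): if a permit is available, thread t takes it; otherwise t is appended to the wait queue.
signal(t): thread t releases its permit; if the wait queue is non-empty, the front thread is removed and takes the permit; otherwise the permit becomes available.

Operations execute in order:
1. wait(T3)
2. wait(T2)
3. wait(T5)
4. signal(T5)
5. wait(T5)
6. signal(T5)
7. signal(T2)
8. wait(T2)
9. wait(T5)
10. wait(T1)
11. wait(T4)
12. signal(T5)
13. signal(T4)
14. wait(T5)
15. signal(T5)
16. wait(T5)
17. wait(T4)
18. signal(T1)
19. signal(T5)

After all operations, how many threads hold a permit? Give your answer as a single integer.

Step 1: wait(T3) -> count=3 queue=[] holders={T3}
Step 2: wait(T2) -> count=2 queue=[] holders={T2,T3}
Step 3: wait(T5) -> count=1 queue=[] holders={T2,T3,T5}
Step 4: signal(T5) -> count=2 queue=[] holders={T2,T3}
Step 5: wait(T5) -> count=1 queue=[] holders={T2,T3,T5}
Step 6: signal(T5) -> count=2 queue=[] holders={T2,T3}
Step 7: signal(T2) -> count=3 queue=[] holders={T3}
Step 8: wait(T2) -> count=2 queue=[] holders={T2,T3}
Step 9: wait(T5) -> count=1 queue=[] holders={T2,T3,T5}
Step 10: wait(T1) -> count=0 queue=[] holders={T1,T2,T3,T5}
Step 11: wait(T4) -> count=0 queue=[T4] holders={T1,T2,T3,T5}
Step 12: signal(T5) -> count=0 queue=[] holders={T1,T2,T3,T4}
Step 13: signal(T4) -> count=1 queue=[] holders={T1,T2,T3}
Step 14: wait(T5) -> count=0 queue=[] holders={T1,T2,T3,T5}
Step 15: signal(T5) -> count=1 queue=[] holders={T1,T2,T3}
Step 16: wait(T5) -> count=0 queue=[] holders={T1,T2,T3,T5}
Step 17: wait(T4) -> count=0 queue=[T4] holders={T1,T2,T3,T5}
Step 18: signal(T1) -> count=0 queue=[] holders={T2,T3,T4,T5}
Step 19: signal(T5) -> count=1 queue=[] holders={T2,T3,T4}
Final holders: {T2,T3,T4} -> 3 thread(s)

Answer: 3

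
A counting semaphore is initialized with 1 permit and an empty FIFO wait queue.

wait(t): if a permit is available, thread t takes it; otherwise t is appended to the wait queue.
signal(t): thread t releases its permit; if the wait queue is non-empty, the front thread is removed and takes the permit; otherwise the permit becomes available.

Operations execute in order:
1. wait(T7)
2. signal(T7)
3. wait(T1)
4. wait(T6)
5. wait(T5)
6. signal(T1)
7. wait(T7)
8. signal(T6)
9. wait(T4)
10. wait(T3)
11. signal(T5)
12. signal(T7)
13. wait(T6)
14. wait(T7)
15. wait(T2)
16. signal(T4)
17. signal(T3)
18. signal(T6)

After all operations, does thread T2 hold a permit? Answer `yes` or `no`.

Answer: no

Derivation:
Step 1: wait(T7) -> count=0 queue=[] holders={T7}
Step 2: signal(T7) -> count=1 queue=[] holders={none}
Step 3: wait(T1) -> count=0 queue=[] holders={T1}
Step 4: wait(T6) -> count=0 queue=[T6] holders={T1}
Step 5: wait(T5) -> count=0 queue=[T6,T5] holders={T1}
Step 6: signal(T1) -> count=0 queue=[T5] holders={T6}
Step 7: wait(T7) -> count=0 queue=[T5,T7] holders={T6}
Step 8: signal(T6) -> count=0 queue=[T7] holders={T5}
Step 9: wait(T4) -> count=0 queue=[T7,T4] holders={T5}
Step 10: wait(T3) -> count=0 queue=[T7,T4,T3] holders={T5}
Step 11: signal(T5) -> count=0 queue=[T4,T3] holders={T7}
Step 12: signal(T7) -> count=0 queue=[T3] holders={T4}
Step 13: wait(T6) -> count=0 queue=[T3,T6] holders={T4}
Step 14: wait(T7) -> count=0 queue=[T3,T6,T7] holders={T4}
Step 15: wait(T2) -> count=0 queue=[T3,T6,T7,T2] holders={T4}
Step 16: signal(T4) -> count=0 queue=[T6,T7,T2] holders={T3}
Step 17: signal(T3) -> count=0 queue=[T7,T2] holders={T6}
Step 18: signal(T6) -> count=0 queue=[T2] holders={T7}
Final holders: {T7} -> T2 not in holders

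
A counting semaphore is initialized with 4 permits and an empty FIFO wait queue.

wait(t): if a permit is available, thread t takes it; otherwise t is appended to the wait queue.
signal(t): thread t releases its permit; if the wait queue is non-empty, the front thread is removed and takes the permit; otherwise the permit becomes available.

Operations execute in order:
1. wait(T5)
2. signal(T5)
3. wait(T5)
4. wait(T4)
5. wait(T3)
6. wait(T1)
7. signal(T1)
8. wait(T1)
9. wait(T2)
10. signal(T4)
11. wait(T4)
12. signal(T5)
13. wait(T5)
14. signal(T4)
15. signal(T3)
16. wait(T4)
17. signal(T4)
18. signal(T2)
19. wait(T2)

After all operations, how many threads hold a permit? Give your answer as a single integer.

Step 1: wait(T5) -> count=3 queue=[] holders={T5}
Step 2: signal(T5) -> count=4 queue=[] holders={none}
Step 3: wait(T5) -> count=3 queue=[] holders={T5}
Step 4: wait(T4) -> count=2 queue=[] holders={T4,T5}
Step 5: wait(T3) -> count=1 queue=[] holders={T3,T4,T5}
Step 6: wait(T1) -> count=0 queue=[] holders={T1,T3,T4,T5}
Step 7: signal(T1) -> count=1 queue=[] holders={T3,T4,T5}
Step 8: wait(T1) -> count=0 queue=[] holders={T1,T3,T4,T5}
Step 9: wait(T2) -> count=0 queue=[T2] holders={T1,T3,T4,T5}
Step 10: signal(T4) -> count=0 queue=[] holders={T1,T2,T3,T5}
Step 11: wait(T4) -> count=0 queue=[T4] holders={T1,T2,T3,T5}
Step 12: signal(T5) -> count=0 queue=[] holders={T1,T2,T3,T4}
Step 13: wait(T5) -> count=0 queue=[T5] holders={T1,T2,T3,T4}
Step 14: signal(T4) -> count=0 queue=[] holders={T1,T2,T3,T5}
Step 15: signal(T3) -> count=1 queue=[] holders={T1,T2,T5}
Step 16: wait(T4) -> count=0 queue=[] holders={T1,T2,T4,T5}
Step 17: signal(T4) -> count=1 queue=[] holders={T1,T2,T5}
Step 18: signal(T2) -> count=2 queue=[] holders={T1,T5}
Step 19: wait(T2) -> count=1 queue=[] holders={T1,T2,T5}
Final holders: {T1,T2,T5} -> 3 thread(s)

Answer: 3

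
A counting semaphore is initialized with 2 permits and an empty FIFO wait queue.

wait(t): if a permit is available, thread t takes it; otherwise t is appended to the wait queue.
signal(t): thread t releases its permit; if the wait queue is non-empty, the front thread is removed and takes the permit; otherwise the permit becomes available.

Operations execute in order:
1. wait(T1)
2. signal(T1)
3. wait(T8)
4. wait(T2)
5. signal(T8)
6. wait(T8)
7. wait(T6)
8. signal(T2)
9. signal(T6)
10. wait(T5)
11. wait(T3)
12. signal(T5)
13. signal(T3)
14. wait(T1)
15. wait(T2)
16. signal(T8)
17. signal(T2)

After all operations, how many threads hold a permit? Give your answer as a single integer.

Step 1: wait(T1) -> count=1 queue=[] holders={T1}
Step 2: signal(T1) -> count=2 queue=[] holders={none}
Step 3: wait(T8) -> count=1 queue=[] holders={T8}
Step 4: wait(T2) -> count=0 queue=[] holders={T2,T8}
Step 5: signal(T8) -> count=1 queue=[] holders={T2}
Step 6: wait(T8) -> count=0 queue=[] holders={T2,T8}
Step 7: wait(T6) -> count=0 queue=[T6] holders={T2,T8}
Step 8: signal(T2) -> count=0 queue=[] holders={T6,T8}
Step 9: signal(T6) -> count=1 queue=[] holders={T8}
Step 10: wait(T5) -> count=0 queue=[] holders={T5,T8}
Step 11: wait(T3) -> count=0 queue=[T3] holders={T5,T8}
Step 12: signal(T5) -> count=0 queue=[] holders={T3,T8}
Step 13: signal(T3) -> count=1 queue=[] holders={T8}
Step 14: wait(T1) -> count=0 queue=[] holders={T1,T8}
Step 15: wait(T2) -> count=0 queue=[T2] holders={T1,T8}
Step 16: signal(T8) -> count=0 queue=[] holders={T1,T2}
Step 17: signal(T2) -> count=1 queue=[] holders={T1}
Final holders: {T1} -> 1 thread(s)

Answer: 1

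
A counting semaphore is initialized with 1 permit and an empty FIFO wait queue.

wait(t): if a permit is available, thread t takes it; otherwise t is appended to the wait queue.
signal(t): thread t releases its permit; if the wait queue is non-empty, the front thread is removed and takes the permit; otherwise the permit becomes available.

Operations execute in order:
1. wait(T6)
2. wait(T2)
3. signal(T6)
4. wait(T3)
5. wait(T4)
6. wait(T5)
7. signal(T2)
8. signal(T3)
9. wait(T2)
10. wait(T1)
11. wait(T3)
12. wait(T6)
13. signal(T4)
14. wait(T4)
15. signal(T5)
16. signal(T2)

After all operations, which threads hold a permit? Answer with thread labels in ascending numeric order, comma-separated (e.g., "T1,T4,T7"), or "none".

Answer: T1

Derivation:
Step 1: wait(T6) -> count=0 queue=[] holders={T6}
Step 2: wait(T2) -> count=0 queue=[T2] holders={T6}
Step 3: signal(T6) -> count=0 queue=[] holders={T2}
Step 4: wait(T3) -> count=0 queue=[T3] holders={T2}
Step 5: wait(T4) -> count=0 queue=[T3,T4] holders={T2}
Step 6: wait(T5) -> count=0 queue=[T3,T4,T5] holders={T2}
Step 7: signal(T2) -> count=0 queue=[T4,T5] holders={T3}
Step 8: signal(T3) -> count=0 queue=[T5] holders={T4}
Step 9: wait(T2) -> count=0 queue=[T5,T2] holders={T4}
Step 10: wait(T1) -> count=0 queue=[T5,T2,T1] holders={T4}
Step 11: wait(T3) -> count=0 queue=[T5,T2,T1,T3] holders={T4}
Step 12: wait(T6) -> count=0 queue=[T5,T2,T1,T3,T6] holders={T4}
Step 13: signal(T4) -> count=0 queue=[T2,T1,T3,T6] holders={T5}
Step 14: wait(T4) -> count=0 queue=[T2,T1,T3,T6,T4] holders={T5}
Step 15: signal(T5) -> count=0 queue=[T1,T3,T6,T4] holders={T2}
Step 16: signal(T2) -> count=0 queue=[T3,T6,T4] holders={T1}
Final holders: T1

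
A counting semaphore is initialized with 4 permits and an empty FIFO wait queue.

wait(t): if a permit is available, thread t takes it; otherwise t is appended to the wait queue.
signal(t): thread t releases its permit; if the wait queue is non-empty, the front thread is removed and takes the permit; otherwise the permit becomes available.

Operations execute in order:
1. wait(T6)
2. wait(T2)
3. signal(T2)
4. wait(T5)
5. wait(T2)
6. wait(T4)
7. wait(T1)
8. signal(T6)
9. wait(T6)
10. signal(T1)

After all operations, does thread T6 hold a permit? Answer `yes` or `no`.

Answer: yes

Derivation:
Step 1: wait(T6) -> count=3 queue=[] holders={T6}
Step 2: wait(T2) -> count=2 queue=[] holders={T2,T6}
Step 3: signal(T2) -> count=3 queue=[] holders={T6}
Step 4: wait(T5) -> count=2 queue=[] holders={T5,T6}
Step 5: wait(T2) -> count=1 queue=[] holders={T2,T5,T6}
Step 6: wait(T4) -> count=0 queue=[] holders={T2,T4,T5,T6}
Step 7: wait(T1) -> count=0 queue=[T1] holders={T2,T4,T5,T6}
Step 8: signal(T6) -> count=0 queue=[] holders={T1,T2,T4,T5}
Step 9: wait(T6) -> count=0 queue=[T6] holders={T1,T2,T4,T5}
Step 10: signal(T1) -> count=0 queue=[] holders={T2,T4,T5,T6}
Final holders: {T2,T4,T5,T6} -> T6 in holders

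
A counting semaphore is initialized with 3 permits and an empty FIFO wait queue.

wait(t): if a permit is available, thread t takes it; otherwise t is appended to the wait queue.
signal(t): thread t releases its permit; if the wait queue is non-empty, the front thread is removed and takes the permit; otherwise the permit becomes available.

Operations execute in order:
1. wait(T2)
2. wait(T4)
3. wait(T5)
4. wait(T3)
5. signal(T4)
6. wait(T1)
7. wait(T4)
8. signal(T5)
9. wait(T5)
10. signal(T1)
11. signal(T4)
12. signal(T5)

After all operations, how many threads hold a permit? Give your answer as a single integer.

Answer: 2

Derivation:
Step 1: wait(T2) -> count=2 queue=[] holders={T2}
Step 2: wait(T4) -> count=1 queue=[] holders={T2,T4}
Step 3: wait(T5) -> count=0 queue=[] holders={T2,T4,T5}
Step 4: wait(T3) -> count=0 queue=[T3] holders={T2,T4,T5}
Step 5: signal(T4) -> count=0 queue=[] holders={T2,T3,T5}
Step 6: wait(T1) -> count=0 queue=[T1] holders={T2,T3,T5}
Step 7: wait(T4) -> count=0 queue=[T1,T4] holders={T2,T3,T5}
Step 8: signal(T5) -> count=0 queue=[T4] holders={T1,T2,T3}
Step 9: wait(T5) -> count=0 queue=[T4,T5] holders={T1,T2,T3}
Step 10: signal(T1) -> count=0 queue=[T5] holders={T2,T3,T4}
Step 11: signal(T4) -> count=0 queue=[] holders={T2,T3,T5}
Step 12: signal(T5) -> count=1 queue=[] holders={T2,T3}
Final holders: {T2,T3} -> 2 thread(s)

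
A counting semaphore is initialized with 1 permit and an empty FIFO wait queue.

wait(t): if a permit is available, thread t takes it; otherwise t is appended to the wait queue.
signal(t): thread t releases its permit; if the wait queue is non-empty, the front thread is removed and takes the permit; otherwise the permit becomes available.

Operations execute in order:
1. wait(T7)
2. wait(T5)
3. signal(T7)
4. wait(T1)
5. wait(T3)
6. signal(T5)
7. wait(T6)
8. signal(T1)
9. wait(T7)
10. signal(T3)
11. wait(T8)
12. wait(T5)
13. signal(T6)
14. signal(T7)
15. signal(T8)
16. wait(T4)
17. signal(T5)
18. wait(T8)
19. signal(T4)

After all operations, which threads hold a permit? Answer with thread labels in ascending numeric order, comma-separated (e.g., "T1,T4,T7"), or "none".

Step 1: wait(T7) -> count=0 queue=[] holders={T7}
Step 2: wait(T5) -> count=0 queue=[T5] holders={T7}
Step 3: signal(T7) -> count=0 queue=[] holders={T5}
Step 4: wait(T1) -> count=0 queue=[T1] holders={T5}
Step 5: wait(T3) -> count=0 queue=[T1,T3] holders={T5}
Step 6: signal(T5) -> count=0 queue=[T3] holders={T1}
Step 7: wait(T6) -> count=0 queue=[T3,T6] holders={T1}
Step 8: signal(T1) -> count=0 queue=[T6] holders={T3}
Step 9: wait(T7) -> count=0 queue=[T6,T7] holders={T3}
Step 10: signal(T3) -> count=0 queue=[T7] holders={T6}
Step 11: wait(T8) -> count=0 queue=[T7,T8] holders={T6}
Step 12: wait(T5) -> count=0 queue=[T7,T8,T5] holders={T6}
Step 13: signal(T6) -> count=0 queue=[T8,T5] holders={T7}
Step 14: signal(T7) -> count=0 queue=[T5] holders={T8}
Step 15: signal(T8) -> count=0 queue=[] holders={T5}
Step 16: wait(T4) -> count=0 queue=[T4] holders={T5}
Step 17: signal(T5) -> count=0 queue=[] holders={T4}
Step 18: wait(T8) -> count=0 queue=[T8] holders={T4}
Step 19: signal(T4) -> count=0 queue=[] holders={T8}
Final holders: T8

Answer: T8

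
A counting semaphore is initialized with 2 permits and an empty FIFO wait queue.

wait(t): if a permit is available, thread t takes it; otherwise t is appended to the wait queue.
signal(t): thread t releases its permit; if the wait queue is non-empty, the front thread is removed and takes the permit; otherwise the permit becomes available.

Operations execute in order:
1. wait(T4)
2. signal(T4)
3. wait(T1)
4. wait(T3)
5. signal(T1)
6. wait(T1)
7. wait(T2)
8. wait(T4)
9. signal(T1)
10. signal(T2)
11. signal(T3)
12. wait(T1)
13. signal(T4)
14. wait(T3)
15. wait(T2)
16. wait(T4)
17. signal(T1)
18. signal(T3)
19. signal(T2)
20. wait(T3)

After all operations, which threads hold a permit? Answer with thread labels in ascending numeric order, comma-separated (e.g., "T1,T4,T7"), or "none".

Step 1: wait(T4) -> count=1 queue=[] holders={T4}
Step 2: signal(T4) -> count=2 queue=[] holders={none}
Step 3: wait(T1) -> count=1 queue=[] holders={T1}
Step 4: wait(T3) -> count=0 queue=[] holders={T1,T3}
Step 5: signal(T1) -> count=1 queue=[] holders={T3}
Step 6: wait(T1) -> count=0 queue=[] holders={T1,T3}
Step 7: wait(T2) -> count=0 queue=[T2] holders={T1,T3}
Step 8: wait(T4) -> count=0 queue=[T2,T4] holders={T1,T3}
Step 9: signal(T1) -> count=0 queue=[T4] holders={T2,T3}
Step 10: signal(T2) -> count=0 queue=[] holders={T3,T4}
Step 11: signal(T3) -> count=1 queue=[] holders={T4}
Step 12: wait(T1) -> count=0 queue=[] holders={T1,T4}
Step 13: signal(T4) -> count=1 queue=[] holders={T1}
Step 14: wait(T3) -> count=0 queue=[] holders={T1,T3}
Step 15: wait(T2) -> count=0 queue=[T2] holders={T1,T3}
Step 16: wait(T4) -> count=0 queue=[T2,T4] holders={T1,T3}
Step 17: signal(T1) -> count=0 queue=[T4] holders={T2,T3}
Step 18: signal(T3) -> count=0 queue=[] holders={T2,T4}
Step 19: signal(T2) -> count=1 queue=[] holders={T4}
Step 20: wait(T3) -> count=0 queue=[] holders={T3,T4}
Final holders: T3,T4

Answer: T3,T4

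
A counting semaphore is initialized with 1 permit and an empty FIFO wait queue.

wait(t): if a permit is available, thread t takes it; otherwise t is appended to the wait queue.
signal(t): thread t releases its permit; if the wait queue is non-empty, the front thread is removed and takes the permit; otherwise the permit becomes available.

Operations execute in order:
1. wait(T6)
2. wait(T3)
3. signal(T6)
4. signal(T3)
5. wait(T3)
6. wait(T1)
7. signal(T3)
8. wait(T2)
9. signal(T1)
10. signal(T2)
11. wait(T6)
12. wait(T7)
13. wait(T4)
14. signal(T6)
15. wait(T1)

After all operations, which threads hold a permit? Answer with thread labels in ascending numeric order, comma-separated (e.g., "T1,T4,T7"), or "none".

Step 1: wait(T6) -> count=0 queue=[] holders={T6}
Step 2: wait(T3) -> count=0 queue=[T3] holders={T6}
Step 3: signal(T6) -> count=0 queue=[] holders={T3}
Step 4: signal(T3) -> count=1 queue=[] holders={none}
Step 5: wait(T3) -> count=0 queue=[] holders={T3}
Step 6: wait(T1) -> count=0 queue=[T1] holders={T3}
Step 7: signal(T3) -> count=0 queue=[] holders={T1}
Step 8: wait(T2) -> count=0 queue=[T2] holders={T1}
Step 9: signal(T1) -> count=0 queue=[] holders={T2}
Step 10: signal(T2) -> count=1 queue=[] holders={none}
Step 11: wait(T6) -> count=0 queue=[] holders={T6}
Step 12: wait(T7) -> count=0 queue=[T7] holders={T6}
Step 13: wait(T4) -> count=0 queue=[T7,T4] holders={T6}
Step 14: signal(T6) -> count=0 queue=[T4] holders={T7}
Step 15: wait(T1) -> count=0 queue=[T4,T1] holders={T7}
Final holders: T7

Answer: T7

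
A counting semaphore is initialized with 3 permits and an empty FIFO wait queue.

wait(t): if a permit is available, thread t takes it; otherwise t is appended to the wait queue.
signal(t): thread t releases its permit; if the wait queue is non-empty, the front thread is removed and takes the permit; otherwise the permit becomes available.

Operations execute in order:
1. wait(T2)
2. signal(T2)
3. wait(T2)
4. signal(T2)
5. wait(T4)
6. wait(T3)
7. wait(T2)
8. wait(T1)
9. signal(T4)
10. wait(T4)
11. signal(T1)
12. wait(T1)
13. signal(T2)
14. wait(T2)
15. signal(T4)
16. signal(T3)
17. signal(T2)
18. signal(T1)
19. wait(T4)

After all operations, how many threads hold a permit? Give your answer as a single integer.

Answer: 1

Derivation:
Step 1: wait(T2) -> count=2 queue=[] holders={T2}
Step 2: signal(T2) -> count=3 queue=[] holders={none}
Step 3: wait(T2) -> count=2 queue=[] holders={T2}
Step 4: signal(T2) -> count=3 queue=[] holders={none}
Step 5: wait(T4) -> count=2 queue=[] holders={T4}
Step 6: wait(T3) -> count=1 queue=[] holders={T3,T4}
Step 7: wait(T2) -> count=0 queue=[] holders={T2,T3,T4}
Step 8: wait(T1) -> count=0 queue=[T1] holders={T2,T3,T4}
Step 9: signal(T4) -> count=0 queue=[] holders={T1,T2,T3}
Step 10: wait(T4) -> count=0 queue=[T4] holders={T1,T2,T3}
Step 11: signal(T1) -> count=0 queue=[] holders={T2,T3,T4}
Step 12: wait(T1) -> count=0 queue=[T1] holders={T2,T3,T4}
Step 13: signal(T2) -> count=0 queue=[] holders={T1,T3,T4}
Step 14: wait(T2) -> count=0 queue=[T2] holders={T1,T3,T4}
Step 15: signal(T4) -> count=0 queue=[] holders={T1,T2,T3}
Step 16: signal(T3) -> count=1 queue=[] holders={T1,T2}
Step 17: signal(T2) -> count=2 queue=[] holders={T1}
Step 18: signal(T1) -> count=3 queue=[] holders={none}
Step 19: wait(T4) -> count=2 queue=[] holders={T4}
Final holders: {T4} -> 1 thread(s)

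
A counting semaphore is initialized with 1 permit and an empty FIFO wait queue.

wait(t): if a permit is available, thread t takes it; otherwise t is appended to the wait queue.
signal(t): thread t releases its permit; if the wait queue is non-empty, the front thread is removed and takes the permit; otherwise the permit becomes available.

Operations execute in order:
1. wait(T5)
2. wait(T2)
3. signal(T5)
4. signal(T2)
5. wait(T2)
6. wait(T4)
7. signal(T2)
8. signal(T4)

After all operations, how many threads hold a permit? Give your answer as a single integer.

Step 1: wait(T5) -> count=0 queue=[] holders={T5}
Step 2: wait(T2) -> count=0 queue=[T2] holders={T5}
Step 3: signal(T5) -> count=0 queue=[] holders={T2}
Step 4: signal(T2) -> count=1 queue=[] holders={none}
Step 5: wait(T2) -> count=0 queue=[] holders={T2}
Step 6: wait(T4) -> count=0 queue=[T4] holders={T2}
Step 7: signal(T2) -> count=0 queue=[] holders={T4}
Step 8: signal(T4) -> count=1 queue=[] holders={none}
Final holders: {none} -> 0 thread(s)

Answer: 0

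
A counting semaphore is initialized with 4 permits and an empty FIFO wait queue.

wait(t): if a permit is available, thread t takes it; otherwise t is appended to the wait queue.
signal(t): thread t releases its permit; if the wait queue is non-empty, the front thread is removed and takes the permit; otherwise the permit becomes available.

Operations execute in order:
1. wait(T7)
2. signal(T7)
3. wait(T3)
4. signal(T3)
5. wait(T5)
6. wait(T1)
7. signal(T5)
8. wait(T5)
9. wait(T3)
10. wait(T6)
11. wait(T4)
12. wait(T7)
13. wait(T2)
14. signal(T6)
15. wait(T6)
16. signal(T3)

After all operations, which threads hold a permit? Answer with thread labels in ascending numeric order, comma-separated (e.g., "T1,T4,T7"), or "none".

Step 1: wait(T7) -> count=3 queue=[] holders={T7}
Step 2: signal(T7) -> count=4 queue=[] holders={none}
Step 3: wait(T3) -> count=3 queue=[] holders={T3}
Step 4: signal(T3) -> count=4 queue=[] holders={none}
Step 5: wait(T5) -> count=3 queue=[] holders={T5}
Step 6: wait(T1) -> count=2 queue=[] holders={T1,T5}
Step 7: signal(T5) -> count=3 queue=[] holders={T1}
Step 8: wait(T5) -> count=2 queue=[] holders={T1,T5}
Step 9: wait(T3) -> count=1 queue=[] holders={T1,T3,T5}
Step 10: wait(T6) -> count=0 queue=[] holders={T1,T3,T5,T6}
Step 11: wait(T4) -> count=0 queue=[T4] holders={T1,T3,T5,T6}
Step 12: wait(T7) -> count=0 queue=[T4,T7] holders={T1,T3,T5,T6}
Step 13: wait(T2) -> count=0 queue=[T4,T7,T2] holders={T1,T3,T5,T6}
Step 14: signal(T6) -> count=0 queue=[T7,T2] holders={T1,T3,T4,T5}
Step 15: wait(T6) -> count=0 queue=[T7,T2,T6] holders={T1,T3,T4,T5}
Step 16: signal(T3) -> count=0 queue=[T2,T6] holders={T1,T4,T5,T7}
Final holders: T1,T4,T5,T7

Answer: T1,T4,T5,T7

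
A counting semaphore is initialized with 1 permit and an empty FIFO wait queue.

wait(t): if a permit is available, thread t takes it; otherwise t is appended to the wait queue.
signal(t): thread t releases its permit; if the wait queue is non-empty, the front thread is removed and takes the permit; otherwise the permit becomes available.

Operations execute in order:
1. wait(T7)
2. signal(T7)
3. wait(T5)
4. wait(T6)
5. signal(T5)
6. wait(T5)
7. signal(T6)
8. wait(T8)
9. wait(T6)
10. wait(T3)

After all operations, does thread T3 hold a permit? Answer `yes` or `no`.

Answer: no

Derivation:
Step 1: wait(T7) -> count=0 queue=[] holders={T7}
Step 2: signal(T7) -> count=1 queue=[] holders={none}
Step 3: wait(T5) -> count=0 queue=[] holders={T5}
Step 4: wait(T6) -> count=0 queue=[T6] holders={T5}
Step 5: signal(T5) -> count=0 queue=[] holders={T6}
Step 6: wait(T5) -> count=0 queue=[T5] holders={T6}
Step 7: signal(T6) -> count=0 queue=[] holders={T5}
Step 8: wait(T8) -> count=0 queue=[T8] holders={T5}
Step 9: wait(T6) -> count=0 queue=[T8,T6] holders={T5}
Step 10: wait(T3) -> count=0 queue=[T8,T6,T3] holders={T5}
Final holders: {T5} -> T3 not in holders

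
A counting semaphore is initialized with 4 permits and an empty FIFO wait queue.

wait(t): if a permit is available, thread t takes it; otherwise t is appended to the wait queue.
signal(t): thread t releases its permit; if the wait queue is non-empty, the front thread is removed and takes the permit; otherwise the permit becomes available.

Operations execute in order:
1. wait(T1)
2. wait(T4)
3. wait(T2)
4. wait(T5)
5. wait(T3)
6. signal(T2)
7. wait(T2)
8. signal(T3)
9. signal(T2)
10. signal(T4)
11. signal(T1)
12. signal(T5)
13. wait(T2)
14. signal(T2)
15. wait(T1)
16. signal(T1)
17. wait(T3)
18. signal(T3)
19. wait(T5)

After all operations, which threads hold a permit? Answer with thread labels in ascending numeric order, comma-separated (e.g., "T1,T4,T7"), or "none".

Answer: T5

Derivation:
Step 1: wait(T1) -> count=3 queue=[] holders={T1}
Step 2: wait(T4) -> count=2 queue=[] holders={T1,T4}
Step 3: wait(T2) -> count=1 queue=[] holders={T1,T2,T4}
Step 4: wait(T5) -> count=0 queue=[] holders={T1,T2,T4,T5}
Step 5: wait(T3) -> count=0 queue=[T3] holders={T1,T2,T4,T5}
Step 6: signal(T2) -> count=0 queue=[] holders={T1,T3,T4,T5}
Step 7: wait(T2) -> count=0 queue=[T2] holders={T1,T3,T4,T5}
Step 8: signal(T3) -> count=0 queue=[] holders={T1,T2,T4,T5}
Step 9: signal(T2) -> count=1 queue=[] holders={T1,T4,T5}
Step 10: signal(T4) -> count=2 queue=[] holders={T1,T5}
Step 11: signal(T1) -> count=3 queue=[] holders={T5}
Step 12: signal(T5) -> count=4 queue=[] holders={none}
Step 13: wait(T2) -> count=3 queue=[] holders={T2}
Step 14: signal(T2) -> count=4 queue=[] holders={none}
Step 15: wait(T1) -> count=3 queue=[] holders={T1}
Step 16: signal(T1) -> count=4 queue=[] holders={none}
Step 17: wait(T3) -> count=3 queue=[] holders={T3}
Step 18: signal(T3) -> count=4 queue=[] holders={none}
Step 19: wait(T5) -> count=3 queue=[] holders={T5}
Final holders: T5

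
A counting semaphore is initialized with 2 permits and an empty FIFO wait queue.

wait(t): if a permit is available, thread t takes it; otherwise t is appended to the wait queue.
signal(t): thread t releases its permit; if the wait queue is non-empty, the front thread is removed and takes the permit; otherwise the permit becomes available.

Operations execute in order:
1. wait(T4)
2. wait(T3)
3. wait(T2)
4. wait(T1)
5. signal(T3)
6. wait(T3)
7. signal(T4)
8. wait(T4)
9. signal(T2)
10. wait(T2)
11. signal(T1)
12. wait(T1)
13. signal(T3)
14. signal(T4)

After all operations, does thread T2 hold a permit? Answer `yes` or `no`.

Step 1: wait(T4) -> count=1 queue=[] holders={T4}
Step 2: wait(T3) -> count=0 queue=[] holders={T3,T4}
Step 3: wait(T2) -> count=0 queue=[T2] holders={T3,T4}
Step 4: wait(T1) -> count=0 queue=[T2,T1] holders={T3,T4}
Step 5: signal(T3) -> count=0 queue=[T1] holders={T2,T4}
Step 6: wait(T3) -> count=0 queue=[T1,T3] holders={T2,T4}
Step 7: signal(T4) -> count=0 queue=[T3] holders={T1,T2}
Step 8: wait(T4) -> count=0 queue=[T3,T4] holders={T1,T2}
Step 9: signal(T2) -> count=0 queue=[T4] holders={T1,T3}
Step 10: wait(T2) -> count=0 queue=[T4,T2] holders={T1,T3}
Step 11: signal(T1) -> count=0 queue=[T2] holders={T3,T4}
Step 12: wait(T1) -> count=0 queue=[T2,T1] holders={T3,T4}
Step 13: signal(T3) -> count=0 queue=[T1] holders={T2,T4}
Step 14: signal(T4) -> count=0 queue=[] holders={T1,T2}
Final holders: {T1,T2} -> T2 in holders

Answer: yes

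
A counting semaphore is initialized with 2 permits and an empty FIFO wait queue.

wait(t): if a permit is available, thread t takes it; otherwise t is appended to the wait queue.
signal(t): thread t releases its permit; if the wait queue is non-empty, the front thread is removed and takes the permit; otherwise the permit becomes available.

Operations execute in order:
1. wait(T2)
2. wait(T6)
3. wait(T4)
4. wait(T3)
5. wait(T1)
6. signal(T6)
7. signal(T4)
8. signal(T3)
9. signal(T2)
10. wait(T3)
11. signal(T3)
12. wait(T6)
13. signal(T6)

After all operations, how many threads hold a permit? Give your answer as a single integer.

Step 1: wait(T2) -> count=1 queue=[] holders={T2}
Step 2: wait(T6) -> count=0 queue=[] holders={T2,T6}
Step 3: wait(T4) -> count=0 queue=[T4] holders={T2,T6}
Step 4: wait(T3) -> count=0 queue=[T4,T3] holders={T2,T6}
Step 5: wait(T1) -> count=0 queue=[T4,T3,T1] holders={T2,T6}
Step 6: signal(T6) -> count=0 queue=[T3,T1] holders={T2,T4}
Step 7: signal(T4) -> count=0 queue=[T1] holders={T2,T3}
Step 8: signal(T3) -> count=0 queue=[] holders={T1,T2}
Step 9: signal(T2) -> count=1 queue=[] holders={T1}
Step 10: wait(T3) -> count=0 queue=[] holders={T1,T3}
Step 11: signal(T3) -> count=1 queue=[] holders={T1}
Step 12: wait(T6) -> count=0 queue=[] holders={T1,T6}
Step 13: signal(T6) -> count=1 queue=[] holders={T1}
Final holders: {T1} -> 1 thread(s)

Answer: 1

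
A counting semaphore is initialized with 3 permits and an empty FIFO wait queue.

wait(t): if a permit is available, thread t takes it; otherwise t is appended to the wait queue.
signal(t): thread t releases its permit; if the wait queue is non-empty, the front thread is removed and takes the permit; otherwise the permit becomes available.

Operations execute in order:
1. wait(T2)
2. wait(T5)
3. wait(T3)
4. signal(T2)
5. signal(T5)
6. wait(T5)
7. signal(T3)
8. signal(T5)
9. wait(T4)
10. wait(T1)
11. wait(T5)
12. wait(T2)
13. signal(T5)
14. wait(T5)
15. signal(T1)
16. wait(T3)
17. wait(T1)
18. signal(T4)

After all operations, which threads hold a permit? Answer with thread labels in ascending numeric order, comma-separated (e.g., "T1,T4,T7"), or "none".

Answer: T2,T3,T5

Derivation:
Step 1: wait(T2) -> count=2 queue=[] holders={T2}
Step 2: wait(T5) -> count=1 queue=[] holders={T2,T5}
Step 3: wait(T3) -> count=0 queue=[] holders={T2,T3,T5}
Step 4: signal(T2) -> count=1 queue=[] holders={T3,T5}
Step 5: signal(T5) -> count=2 queue=[] holders={T3}
Step 6: wait(T5) -> count=1 queue=[] holders={T3,T5}
Step 7: signal(T3) -> count=2 queue=[] holders={T5}
Step 8: signal(T5) -> count=3 queue=[] holders={none}
Step 9: wait(T4) -> count=2 queue=[] holders={T4}
Step 10: wait(T1) -> count=1 queue=[] holders={T1,T4}
Step 11: wait(T5) -> count=0 queue=[] holders={T1,T4,T5}
Step 12: wait(T2) -> count=0 queue=[T2] holders={T1,T4,T5}
Step 13: signal(T5) -> count=0 queue=[] holders={T1,T2,T4}
Step 14: wait(T5) -> count=0 queue=[T5] holders={T1,T2,T4}
Step 15: signal(T1) -> count=0 queue=[] holders={T2,T4,T5}
Step 16: wait(T3) -> count=0 queue=[T3] holders={T2,T4,T5}
Step 17: wait(T1) -> count=0 queue=[T3,T1] holders={T2,T4,T5}
Step 18: signal(T4) -> count=0 queue=[T1] holders={T2,T3,T5}
Final holders: T2,T3,T5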